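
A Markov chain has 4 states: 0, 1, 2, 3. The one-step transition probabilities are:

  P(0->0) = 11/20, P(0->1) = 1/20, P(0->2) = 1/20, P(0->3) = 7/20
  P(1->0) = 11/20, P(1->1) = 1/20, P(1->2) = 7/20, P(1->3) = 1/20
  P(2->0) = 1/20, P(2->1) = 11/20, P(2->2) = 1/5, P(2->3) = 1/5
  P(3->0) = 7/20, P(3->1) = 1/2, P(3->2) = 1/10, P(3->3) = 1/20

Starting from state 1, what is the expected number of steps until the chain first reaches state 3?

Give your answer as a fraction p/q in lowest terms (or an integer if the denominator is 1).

Answer: 200/43

Derivation:
Let h_i = expected steps to first reach 3 from state i.
Boundary: h_3 = 0.
First-step equations for the other states:
  h_0 = 1 + 11/20*h_0 + 1/20*h_1 + 1/20*h_2 + 7/20*h_3
  h_1 = 1 + 11/20*h_0 + 1/20*h_1 + 7/20*h_2 + 1/20*h_3
  h_2 = 1 + 1/20*h_0 + 11/20*h_1 + 1/5*h_2 + 1/5*h_3

Substituting h_3 = 0 and rearranging gives the linear system (I - Q) h = 1:
  [9/20, -1/20, -1/20] . (h_0, h_1, h_2) = 1
  [-11/20, 19/20, -7/20] . (h_0, h_1, h_2) = 1
  [-1/20, -11/20, 4/5] . (h_0, h_1, h_2) = 1

Solving yields:
  h_0 = 140/43
  h_1 = 200/43
  h_2 = 200/43

Starting state is 1, so the expected hitting time is h_1 = 200/43.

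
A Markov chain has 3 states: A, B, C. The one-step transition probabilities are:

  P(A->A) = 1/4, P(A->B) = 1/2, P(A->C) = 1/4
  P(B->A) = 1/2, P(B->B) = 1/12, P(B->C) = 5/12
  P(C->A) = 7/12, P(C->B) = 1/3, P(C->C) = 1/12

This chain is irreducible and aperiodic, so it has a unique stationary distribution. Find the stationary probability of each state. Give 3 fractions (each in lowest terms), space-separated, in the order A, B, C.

The stationary distribution satisfies pi = pi * P, i.e.:
  pi_A = 1/4*pi_A + 1/2*pi_B + 7/12*pi_C
  pi_B = 1/2*pi_A + 1/12*pi_B + 1/3*pi_C
  pi_C = 1/4*pi_A + 5/12*pi_B + 1/12*pi_C
with normalization: pi_A + pi_B + pi_C = 1.

Using the first 2 balance equations plus normalization, the linear system A*pi = b is:
  [-3/4, 1/2, 7/12] . pi = 0
  [1/2, -11/12, 1/3] . pi = 0
  [1, 1, 1] . pi = 1

Solving yields:
  pi_A = 101/242
  pi_B = 39/121
  pi_C = 63/242

Verification (pi * P):
  101/242*1/4 + 39/121*1/2 + 63/242*7/12 = 101/242 = pi_A  (ok)
  101/242*1/2 + 39/121*1/12 + 63/242*1/3 = 39/121 = pi_B  (ok)
  101/242*1/4 + 39/121*5/12 + 63/242*1/12 = 63/242 = pi_C  (ok)

Answer: 101/242 39/121 63/242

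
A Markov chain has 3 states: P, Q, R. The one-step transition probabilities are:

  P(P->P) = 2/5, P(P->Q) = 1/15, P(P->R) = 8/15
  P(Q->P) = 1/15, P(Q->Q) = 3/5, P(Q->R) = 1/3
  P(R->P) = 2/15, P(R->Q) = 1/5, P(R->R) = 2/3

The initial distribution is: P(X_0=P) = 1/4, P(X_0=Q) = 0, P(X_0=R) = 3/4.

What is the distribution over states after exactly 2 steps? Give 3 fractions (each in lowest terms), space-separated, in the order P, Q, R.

Answer: 79/450 6/25 263/450

Derivation:
Propagating the distribution step by step (d_{t+1} = d_t * P):
d_0 = (P=1/4, Q=0, R=3/4)
  d_1[P] = 1/4*2/5 + 0*1/15 + 3/4*2/15 = 1/5
  d_1[Q] = 1/4*1/15 + 0*3/5 + 3/4*1/5 = 1/6
  d_1[R] = 1/4*8/15 + 0*1/3 + 3/4*2/3 = 19/30
d_1 = (P=1/5, Q=1/6, R=19/30)
  d_2[P] = 1/5*2/5 + 1/6*1/15 + 19/30*2/15 = 79/450
  d_2[Q] = 1/5*1/15 + 1/6*3/5 + 19/30*1/5 = 6/25
  d_2[R] = 1/5*8/15 + 1/6*1/3 + 19/30*2/3 = 263/450
d_2 = (P=79/450, Q=6/25, R=263/450)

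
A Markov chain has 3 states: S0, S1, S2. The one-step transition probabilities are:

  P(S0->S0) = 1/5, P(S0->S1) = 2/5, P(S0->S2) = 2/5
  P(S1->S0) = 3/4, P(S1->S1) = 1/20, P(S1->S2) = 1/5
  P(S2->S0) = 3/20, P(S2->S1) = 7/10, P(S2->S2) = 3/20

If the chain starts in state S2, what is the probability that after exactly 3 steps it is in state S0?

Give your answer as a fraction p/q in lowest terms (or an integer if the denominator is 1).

Computing P^3 by repeated multiplication:
P^1 =
  S0: [1/5, 2/5, 2/5]
  S1: [3/4, 1/20, 1/5]
  S2: [3/20, 7/10, 3/20]
P^2 =
  S0: [2/5, 19/50, 11/50]
  S1: [87/400, 177/400, 17/50]
  S2: [231/400, 1/5, 89/400]
P^3 =
  S0: [199/500, 333/1000, 269/1000]
  S1: [3411/8000, 2777/8000, 453/2000]
  S2: [2391/8000, 1587/4000, 487/1600]

(P^3)[S2 -> S0] = 2391/8000

Answer: 2391/8000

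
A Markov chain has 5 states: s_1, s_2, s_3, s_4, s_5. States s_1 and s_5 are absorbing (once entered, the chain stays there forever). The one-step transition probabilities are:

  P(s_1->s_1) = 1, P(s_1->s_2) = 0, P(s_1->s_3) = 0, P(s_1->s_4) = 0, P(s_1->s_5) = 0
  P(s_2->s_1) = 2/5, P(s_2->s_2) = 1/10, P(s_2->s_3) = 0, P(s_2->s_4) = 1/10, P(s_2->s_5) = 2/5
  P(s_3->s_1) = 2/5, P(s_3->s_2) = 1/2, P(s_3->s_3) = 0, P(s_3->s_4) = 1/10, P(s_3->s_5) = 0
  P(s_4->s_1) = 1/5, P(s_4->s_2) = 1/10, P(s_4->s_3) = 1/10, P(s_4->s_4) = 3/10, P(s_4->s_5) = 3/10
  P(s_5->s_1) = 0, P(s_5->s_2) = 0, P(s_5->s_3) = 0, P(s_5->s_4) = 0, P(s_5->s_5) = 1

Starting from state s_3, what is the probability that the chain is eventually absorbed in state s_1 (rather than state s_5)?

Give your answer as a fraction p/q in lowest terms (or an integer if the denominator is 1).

Let a_i = P(absorbed in s_1 | start in state i).
Boundary conditions: a_s_1 = 1, a_s_5 = 0.
For each transient state i, a_i = sum_j P(i->j) * a_j:
  a_s_2 = 2/5*a_s_1 + 1/10*a_s_2 + 0*a_s_3 + 1/10*a_s_4 + 2/5*a_s_5
  a_s_3 = 2/5*a_s_1 + 1/2*a_s_2 + 0*a_s_3 + 1/10*a_s_4 + 0*a_s_5
  a_s_4 = 1/5*a_s_1 + 1/10*a_s_2 + 1/10*a_s_3 + 3/10*a_s_4 + 3/10*a_s_5

Substituting a_s_1 = 1 and a_s_5 = 0, rearrange to (I - Q) a = r where r[i] = P(i -> s_1):
  [9/10, 0, -1/10] . (a_s_2, a_s_3, a_s_4) = 2/5
  [-1/2, 1, -1/10] . (a_s_2, a_s_3, a_s_4) = 2/5
  [-1/10, -1/10, 7/10] . (a_s_2, a_s_3, a_s_4) = 1/5

Solving yields:
  a_s_2 = 50/101
  a_s_3 = 70/101
  a_s_4 = 46/101

Starting state is s_3, so the absorption probability is a_s_3 = 70/101.

Answer: 70/101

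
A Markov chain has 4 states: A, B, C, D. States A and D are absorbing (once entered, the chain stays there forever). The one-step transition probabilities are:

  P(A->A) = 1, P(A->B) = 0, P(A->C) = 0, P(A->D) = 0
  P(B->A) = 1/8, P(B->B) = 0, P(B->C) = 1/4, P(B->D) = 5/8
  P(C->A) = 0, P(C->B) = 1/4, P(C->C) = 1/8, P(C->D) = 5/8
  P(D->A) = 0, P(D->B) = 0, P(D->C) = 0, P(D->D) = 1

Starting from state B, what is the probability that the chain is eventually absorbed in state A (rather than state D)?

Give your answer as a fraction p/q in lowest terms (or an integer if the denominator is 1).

Let a_i = P(absorbed in A | start in state i).
Boundary conditions: a_A = 1, a_D = 0.
For each transient state i, a_i = sum_j P(i->j) * a_j:
  a_B = 1/8*a_A + 0*a_B + 1/4*a_C + 5/8*a_D
  a_C = 0*a_A + 1/4*a_B + 1/8*a_C + 5/8*a_D

Substituting a_A = 1 and a_D = 0, rearrange to (I - Q) a = r where r[i] = P(i -> A):
  [1, -1/4] . (a_B, a_C) = 1/8
  [-1/4, 7/8] . (a_B, a_C) = 0

Solving yields:
  a_B = 7/52
  a_C = 1/26

Starting state is B, so the absorption probability is a_B = 7/52.

Answer: 7/52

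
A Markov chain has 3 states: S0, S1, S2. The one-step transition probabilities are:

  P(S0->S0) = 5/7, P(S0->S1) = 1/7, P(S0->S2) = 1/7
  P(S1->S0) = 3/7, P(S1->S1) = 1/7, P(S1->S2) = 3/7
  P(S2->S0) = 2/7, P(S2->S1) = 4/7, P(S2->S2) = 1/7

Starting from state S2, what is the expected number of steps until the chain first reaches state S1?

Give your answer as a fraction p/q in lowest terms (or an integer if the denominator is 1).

Answer: 14/5

Derivation:
Let h_i = expected steps to first reach S1 from state i.
Boundary: h_S1 = 0.
First-step equations for the other states:
  h_S0 = 1 + 5/7*h_S0 + 1/7*h_S1 + 1/7*h_S2
  h_S2 = 1 + 2/7*h_S0 + 4/7*h_S1 + 1/7*h_S2

Substituting h_S1 = 0 and rearranging gives the linear system (I - Q) h = 1:
  [2/7, -1/7] . (h_S0, h_S2) = 1
  [-2/7, 6/7] . (h_S0, h_S2) = 1

Solving yields:
  h_S0 = 49/10
  h_S2 = 14/5

Starting state is S2, so the expected hitting time is h_S2 = 14/5.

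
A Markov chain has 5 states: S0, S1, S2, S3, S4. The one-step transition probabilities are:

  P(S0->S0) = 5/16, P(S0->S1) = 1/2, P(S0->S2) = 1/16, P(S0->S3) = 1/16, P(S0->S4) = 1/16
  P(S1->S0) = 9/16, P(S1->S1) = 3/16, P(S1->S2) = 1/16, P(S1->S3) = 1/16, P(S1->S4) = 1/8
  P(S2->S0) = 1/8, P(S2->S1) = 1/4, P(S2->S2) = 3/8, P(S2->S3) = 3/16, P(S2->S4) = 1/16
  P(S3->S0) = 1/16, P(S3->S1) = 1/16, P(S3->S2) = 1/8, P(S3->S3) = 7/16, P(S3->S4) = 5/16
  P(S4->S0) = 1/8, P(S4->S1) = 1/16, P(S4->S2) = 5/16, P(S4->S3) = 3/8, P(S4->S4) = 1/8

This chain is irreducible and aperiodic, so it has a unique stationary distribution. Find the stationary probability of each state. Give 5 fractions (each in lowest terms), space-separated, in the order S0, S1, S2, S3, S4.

The stationary distribution satisfies pi = pi * P, i.e.:
  pi_S0 = 5/16*pi_S0 + 9/16*pi_S1 + 1/8*pi_S2 + 1/16*pi_S3 + 1/8*pi_S4
  pi_S1 = 1/2*pi_S0 + 3/16*pi_S1 + 1/4*pi_S2 + 1/16*pi_S3 + 1/16*pi_S4
  pi_S2 = 1/16*pi_S0 + 1/16*pi_S1 + 3/8*pi_S2 + 1/8*pi_S3 + 5/16*pi_S4
  pi_S3 = 1/16*pi_S0 + 1/16*pi_S1 + 3/16*pi_S2 + 7/16*pi_S3 + 3/8*pi_S4
  pi_S4 = 1/16*pi_S0 + 1/8*pi_S1 + 1/16*pi_S2 + 5/16*pi_S3 + 1/8*pi_S4
with normalization: pi_S0 + pi_S1 + pi_S2 + pi_S3 + pi_S4 = 1.

Using the first 4 balance equations plus normalization, the linear system A*pi = b is:
  [-11/16, 9/16, 1/8, 1/16, 1/8] . pi = 0
  [1/2, -13/16, 1/4, 1/16, 1/16] . pi = 0
  [1/16, 1/16, -5/8, 1/8, 5/16] . pi = 0
  [1/16, 1/16, 3/16, -9/16, 3/8] . pi = 0
  [1, 1, 1, 1, 1] . pi = 1

Solving yields:
  pi_S0 = 2681/10035
  pi_S1 = 2398/10035
  pi_S2 = 106/669
  pi_S3 = 2003/10035
  pi_S4 = 1363/10035

Verification (pi * P):
  2681/10035*5/16 + 2398/10035*9/16 + 106/669*1/8 + 2003/10035*1/16 + 1363/10035*1/8 = 2681/10035 = pi_S0  (ok)
  2681/10035*1/2 + 2398/10035*3/16 + 106/669*1/4 + 2003/10035*1/16 + 1363/10035*1/16 = 2398/10035 = pi_S1  (ok)
  2681/10035*1/16 + 2398/10035*1/16 + 106/669*3/8 + 2003/10035*1/8 + 1363/10035*5/16 = 106/669 = pi_S2  (ok)
  2681/10035*1/16 + 2398/10035*1/16 + 106/669*3/16 + 2003/10035*7/16 + 1363/10035*3/8 = 2003/10035 = pi_S3  (ok)
  2681/10035*1/16 + 2398/10035*1/8 + 106/669*1/16 + 2003/10035*5/16 + 1363/10035*1/8 = 1363/10035 = pi_S4  (ok)

Answer: 2681/10035 2398/10035 106/669 2003/10035 1363/10035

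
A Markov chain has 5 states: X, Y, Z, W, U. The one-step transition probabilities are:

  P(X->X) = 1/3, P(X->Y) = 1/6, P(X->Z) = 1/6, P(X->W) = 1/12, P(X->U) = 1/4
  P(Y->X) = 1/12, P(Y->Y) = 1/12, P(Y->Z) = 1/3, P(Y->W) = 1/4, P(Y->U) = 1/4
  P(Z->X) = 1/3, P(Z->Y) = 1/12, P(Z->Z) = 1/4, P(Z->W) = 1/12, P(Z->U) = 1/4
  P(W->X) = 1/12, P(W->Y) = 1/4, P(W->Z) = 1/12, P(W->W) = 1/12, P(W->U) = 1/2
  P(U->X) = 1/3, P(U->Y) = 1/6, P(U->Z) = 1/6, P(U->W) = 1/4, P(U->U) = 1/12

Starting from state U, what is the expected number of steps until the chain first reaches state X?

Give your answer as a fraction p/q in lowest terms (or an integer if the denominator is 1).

Answer: 24096/5983

Derivation:
Let h_i = expected steps to first reach X from state i.
Boundary: h_X = 0.
First-step equations for the other states:
  h_Y = 1 + 1/12*h_X + 1/12*h_Y + 1/3*h_Z + 1/4*h_W + 1/4*h_U
  h_Z = 1 + 1/3*h_X + 1/12*h_Y + 1/4*h_Z + 1/12*h_W + 1/4*h_U
  h_W = 1 + 1/12*h_X + 1/4*h_Y + 1/12*h_Z + 1/12*h_W + 1/2*h_U
  h_U = 1 + 1/3*h_X + 1/6*h_Y + 1/6*h_Z + 1/4*h_W + 1/12*h_U

Substituting h_X = 0 and rearranging gives the linear system (I - Q) h = 1:
  [11/12, -1/3, -1/4, -1/4] . (h_Y, h_Z, h_W, h_U) = 1
  [-1/12, 3/4, -1/12, -1/4] . (h_Y, h_Z, h_W, h_U) = 1
  [-1/4, -1/12, 11/12, -1/2] . (h_Y, h_Z, h_W, h_U) = 1
  [-1/6, -1/6, -1/4, 11/12] . (h_Y, h_Z, h_W, h_U) = 1

Solving yields:
  h_Y = 29424/5983
  h_Z = 22584/5983
  h_W = 29748/5983
  h_U = 24096/5983

Starting state is U, so the expected hitting time is h_U = 24096/5983.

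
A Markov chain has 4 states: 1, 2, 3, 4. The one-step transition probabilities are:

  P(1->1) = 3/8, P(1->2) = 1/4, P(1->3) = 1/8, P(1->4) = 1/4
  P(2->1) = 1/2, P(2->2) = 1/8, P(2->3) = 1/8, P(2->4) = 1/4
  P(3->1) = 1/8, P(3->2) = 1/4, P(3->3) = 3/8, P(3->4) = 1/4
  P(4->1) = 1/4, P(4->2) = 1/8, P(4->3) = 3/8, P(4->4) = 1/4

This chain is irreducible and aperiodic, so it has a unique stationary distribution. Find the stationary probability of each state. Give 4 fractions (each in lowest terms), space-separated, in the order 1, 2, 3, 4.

Answer: 11/36 7/36 1/4 1/4

Derivation:
The stationary distribution satisfies pi = pi * P, i.e.:
  pi_1 = 3/8*pi_1 + 1/2*pi_2 + 1/8*pi_3 + 1/4*pi_4
  pi_2 = 1/4*pi_1 + 1/8*pi_2 + 1/4*pi_3 + 1/8*pi_4
  pi_3 = 1/8*pi_1 + 1/8*pi_2 + 3/8*pi_3 + 3/8*pi_4
  pi_4 = 1/4*pi_1 + 1/4*pi_2 + 1/4*pi_3 + 1/4*pi_4
with normalization: pi_1 + pi_2 + pi_3 + pi_4 = 1.

Using the first 3 balance equations plus normalization, the linear system A*pi = b is:
  [-5/8, 1/2, 1/8, 1/4] . pi = 0
  [1/4, -7/8, 1/4, 1/8] . pi = 0
  [1/8, 1/8, -5/8, 3/8] . pi = 0
  [1, 1, 1, 1] . pi = 1

Solving yields:
  pi_1 = 11/36
  pi_2 = 7/36
  pi_3 = 1/4
  pi_4 = 1/4

Verification (pi * P):
  11/36*3/8 + 7/36*1/2 + 1/4*1/8 + 1/4*1/4 = 11/36 = pi_1  (ok)
  11/36*1/4 + 7/36*1/8 + 1/4*1/4 + 1/4*1/8 = 7/36 = pi_2  (ok)
  11/36*1/8 + 7/36*1/8 + 1/4*3/8 + 1/4*3/8 = 1/4 = pi_3  (ok)
  11/36*1/4 + 7/36*1/4 + 1/4*1/4 + 1/4*1/4 = 1/4 = pi_4  (ok)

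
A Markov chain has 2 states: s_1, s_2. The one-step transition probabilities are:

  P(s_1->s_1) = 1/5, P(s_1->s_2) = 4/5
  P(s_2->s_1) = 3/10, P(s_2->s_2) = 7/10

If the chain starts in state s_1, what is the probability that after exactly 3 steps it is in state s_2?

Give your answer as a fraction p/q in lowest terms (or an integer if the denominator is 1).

Answer: 91/125

Derivation:
Computing P^3 by repeated multiplication:
P^1 =
  s_1: [1/5, 4/5]
  s_2: [3/10, 7/10]
P^2 =
  s_1: [7/25, 18/25]
  s_2: [27/100, 73/100]
P^3 =
  s_1: [34/125, 91/125]
  s_2: [273/1000, 727/1000]

(P^3)[s_1 -> s_2] = 91/125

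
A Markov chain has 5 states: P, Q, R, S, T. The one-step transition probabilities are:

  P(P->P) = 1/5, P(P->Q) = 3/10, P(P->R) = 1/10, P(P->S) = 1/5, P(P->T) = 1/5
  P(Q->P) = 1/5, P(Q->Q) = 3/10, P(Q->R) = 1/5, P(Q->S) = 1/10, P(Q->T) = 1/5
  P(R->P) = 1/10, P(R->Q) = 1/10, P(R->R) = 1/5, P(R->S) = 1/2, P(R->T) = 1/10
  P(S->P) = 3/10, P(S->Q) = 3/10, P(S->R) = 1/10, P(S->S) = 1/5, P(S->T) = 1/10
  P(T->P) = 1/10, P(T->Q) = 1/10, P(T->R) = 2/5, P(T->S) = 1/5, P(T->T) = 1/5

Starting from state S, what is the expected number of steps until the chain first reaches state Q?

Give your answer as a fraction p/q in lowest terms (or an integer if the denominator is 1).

Let h_i = expected steps to first reach Q from state i.
Boundary: h_Q = 0.
First-step equations for the other states:
  h_P = 1 + 1/5*h_P + 3/10*h_Q + 1/10*h_R + 1/5*h_S + 1/5*h_T
  h_R = 1 + 1/10*h_P + 1/10*h_Q + 1/5*h_R + 1/2*h_S + 1/10*h_T
  h_S = 1 + 3/10*h_P + 3/10*h_Q + 1/10*h_R + 1/5*h_S + 1/10*h_T
  h_T = 1 + 1/10*h_P + 1/10*h_Q + 2/5*h_R + 1/5*h_S + 1/5*h_T

Substituting h_Q = 0 and rearranging gives the linear system (I - Q) h = 1:
  [4/5, -1/10, -1/5, -1/5] . (h_P, h_R, h_S, h_T) = 1
  [-1/10, 4/5, -1/2, -1/10] . (h_P, h_R, h_S, h_T) = 1
  [-3/10, -1/10, 4/5, -1/10] . (h_P, h_R, h_S, h_T) = 1
  [-1/10, -2/5, -1/5, 4/5] . (h_P, h_R, h_S, h_T) = 1

Solving yields:
  h_P = 3130/737
  h_R = 3710/737
  h_S = 3050/737
  h_T = 3930/737

Starting state is S, so the expected hitting time is h_S = 3050/737.

Answer: 3050/737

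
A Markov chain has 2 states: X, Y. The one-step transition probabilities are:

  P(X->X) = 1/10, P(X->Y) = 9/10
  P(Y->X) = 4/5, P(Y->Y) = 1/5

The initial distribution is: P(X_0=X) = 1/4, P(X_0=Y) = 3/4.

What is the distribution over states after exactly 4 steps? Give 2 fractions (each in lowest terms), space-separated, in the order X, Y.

Answer: 3341/8000 4659/8000

Derivation:
Propagating the distribution step by step (d_{t+1} = d_t * P):
d_0 = (X=1/4, Y=3/4)
  d_1[X] = 1/4*1/10 + 3/4*4/5 = 5/8
  d_1[Y] = 1/4*9/10 + 3/4*1/5 = 3/8
d_1 = (X=5/8, Y=3/8)
  d_2[X] = 5/8*1/10 + 3/8*4/5 = 29/80
  d_2[Y] = 5/8*9/10 + 3/8*1/5 = 51/80
d_2 = (X=29/80, Y=51/80)
  d_3[X] = 29/80*1/10 + 51/80*4/5 = 437/800
  d_3[Y] = 29/80*9/10 + 51/80*1/5 = 363/800
d_3 = (X=437/800, Y=363/800)
  d_4[X] = 437/800*1/10 + 363/800*4/5 = 3341/8000
  d_4[Y] = 437/800*9/10 + 363/800*1/5 = 4659/8000
d_4 = (X=3341/8000, Y=4659/8000)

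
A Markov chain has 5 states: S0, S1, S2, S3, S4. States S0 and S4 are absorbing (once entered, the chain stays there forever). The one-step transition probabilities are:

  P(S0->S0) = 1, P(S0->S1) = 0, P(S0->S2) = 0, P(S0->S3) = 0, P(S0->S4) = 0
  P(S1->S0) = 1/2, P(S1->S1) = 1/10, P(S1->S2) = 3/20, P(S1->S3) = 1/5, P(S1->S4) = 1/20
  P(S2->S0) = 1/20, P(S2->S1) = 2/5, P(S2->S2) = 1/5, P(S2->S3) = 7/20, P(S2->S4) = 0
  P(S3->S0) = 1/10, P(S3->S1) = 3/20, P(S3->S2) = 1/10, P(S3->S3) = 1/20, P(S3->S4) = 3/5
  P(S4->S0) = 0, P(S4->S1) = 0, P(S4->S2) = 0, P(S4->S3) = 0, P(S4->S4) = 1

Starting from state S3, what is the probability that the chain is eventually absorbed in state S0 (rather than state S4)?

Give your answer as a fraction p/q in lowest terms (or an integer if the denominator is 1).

Answer: 1213/4445

Derivation:
Let a_i = P(absorbed in S0 | start in state i).
Boundary conditions: a_S0 = 1, a_S4 = 0.
For each transient state i, a_i = sum_j P(i->j) * a_j:
  a_S1 = 1/2*a_S0 + 1/10*a_S1 + 3/20*a_S2 + 1/5*a_S3 + 1/20*a_S4
  a_S2 = 1/20*a_S0 + 2/5*a_S1 + 1/5*a_S2 + 7/20*a_S3 + 0*a_S4
  a_S3 = 1/10*a_S0 + 3/20*a_S1 + 1/10*a_S2 + 1/20*a_S3 + 3/5*a_S4

Substituting a_S0 = 1 and a_S4 = 0, rearrange to (I - Q) a = r where r[i] = P(i -> S0):
  [9/10, -3/20, -1/5] . (a_S1, a_S2, a_S3) = 1/2
  [-2/5, 4/5, -7/20] . (a_S1, a_S2, a_S3) = 1/20
  [-3/20, -1/10, 19/20] . (a_S1, a_S2, a_S3) = 1/10

Solving yields:
  a_S1 = 627/889
  a_S2 = 2376/4445
  a_S3 = 1213/4445

Starting state is S3, so the absorption probability is a_S3 = 1213/4445.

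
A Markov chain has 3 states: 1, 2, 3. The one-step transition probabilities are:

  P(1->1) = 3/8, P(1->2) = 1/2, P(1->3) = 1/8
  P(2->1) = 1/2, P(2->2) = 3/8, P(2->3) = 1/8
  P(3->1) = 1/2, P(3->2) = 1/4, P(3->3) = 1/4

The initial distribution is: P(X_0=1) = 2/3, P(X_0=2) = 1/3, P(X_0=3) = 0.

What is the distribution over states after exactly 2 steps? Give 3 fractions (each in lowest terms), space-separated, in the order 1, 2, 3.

Answer: 43/96 79/192 9/64

Derivation:
Propagating the distribution step by step (d_{t+1} = d_t * P):
d_0 = (1=2/3, 2=1/3, 3=0)
  d_1[1] = 2/3*3/8 + 1/3*1/2 + 0*1/2 = 5/12
  d_1[2] = 2/3*1/2 + 1/3*3/8 + 0*1/4 = 11/24
  d_1[3] = 2/3*1/8 + 1/3*1/8 + 0*1/4 = 1/8
d_1 = (1=5/12, 2=11/24, 3=1/8)
  d_2[1] = 5/12*3/8 + 11/24*1/2 + 1/8*1/2 = 43/96
  d_2[2] = 5/12*1/2 + 11/24*3/8 + 1/8*1/4 = 79/192
  d_2[3] = 5/12*1/8 + 11/24*1/8 + 1/8*1/4 = 9/64
d_2 = (1=43/96, 2=79/192, 3=9/64)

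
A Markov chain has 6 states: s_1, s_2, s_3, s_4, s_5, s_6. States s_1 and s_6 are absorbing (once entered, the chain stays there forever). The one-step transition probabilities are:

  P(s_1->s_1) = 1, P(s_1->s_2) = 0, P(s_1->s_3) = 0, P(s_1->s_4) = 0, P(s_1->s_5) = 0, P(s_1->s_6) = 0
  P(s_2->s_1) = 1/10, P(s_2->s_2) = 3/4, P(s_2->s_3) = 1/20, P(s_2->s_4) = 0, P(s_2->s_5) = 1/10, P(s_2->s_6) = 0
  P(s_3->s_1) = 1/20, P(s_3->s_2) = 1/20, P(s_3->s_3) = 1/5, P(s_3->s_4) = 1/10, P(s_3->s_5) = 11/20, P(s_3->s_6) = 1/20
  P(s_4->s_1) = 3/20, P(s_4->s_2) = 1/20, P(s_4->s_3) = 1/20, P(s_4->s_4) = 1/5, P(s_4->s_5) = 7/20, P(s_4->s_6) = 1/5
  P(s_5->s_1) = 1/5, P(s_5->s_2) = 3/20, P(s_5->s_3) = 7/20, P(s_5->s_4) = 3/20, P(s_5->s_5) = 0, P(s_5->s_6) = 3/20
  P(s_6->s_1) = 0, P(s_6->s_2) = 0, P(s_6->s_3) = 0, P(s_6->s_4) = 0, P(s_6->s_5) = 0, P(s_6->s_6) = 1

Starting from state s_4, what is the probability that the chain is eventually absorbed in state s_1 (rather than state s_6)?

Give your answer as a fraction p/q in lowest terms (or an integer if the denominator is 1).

Answer: 836/1565

Derivation:
Let a_i = P(absorbed in s_1 | start in state i).
Boundary conditions: a_s_1 = 1, a_s_6 = 0.
For each transient state i, a_i = sum_j P(i->j) * a_j:
  a_s_2 = 1/10*a_s_1 + 3/4*a_s_2 + 1/20*a_s_3 + 0*a_s_4 + 1/10*a_s_5 + 0*a_s_6
  a_s_3 = 1/20*a_s_1 + 1/20*a_s_2 + 1/5*a_s_3 + 1/10*a_s_4 + 11/20*a_s_5 + 1/20*a_s_6
  a_s_4 = 3/20*a_s_1 + 1/20*a_s_2 + 1/20*a_s_3 + 1/5*a_s_4 + 7/20*a_s_5 + 1/5*a_s_6
  a_s_5 = 1/5*a_s_1 + 3/20*a_s_2 + 7/20*a_s_3 + 3/20*a_s_4 + 0*a_s_5 + 3/20*a_s_6

Substituting a_s_1 = 1 and a_s_6 = 0, rearrange to (I - Q) a = r where r[i] = P(i -> s_1):
  [1/4, -1/20, 0, -1/10] . (a_s_2, a_s_3, a_s_4, a_s_5) = 1/10
  [-1/20, 4/5, -1/10, -11/20] . (a_s_2, a_s_3, a_s_4, a_s_5) = 1/20
  [-1/20, -1/20, 4/5, -7/20] . (a_s_2, a_s_3, a_s_4, a_s_5) = 3/20
  [-3/20, -7/20, -3/20, 1] . (a_s_2, a_s_3, a_s_4, a_s_5) = 1/5

Solving yields:
  a_s_2 = 1186/1565
  a_s_3 = 922/1565
  a_s_4 = 836/1565
  a_s_5 = 3/5

Starting state is s_4, so the absorption probability is a_s_4 = 836/1565.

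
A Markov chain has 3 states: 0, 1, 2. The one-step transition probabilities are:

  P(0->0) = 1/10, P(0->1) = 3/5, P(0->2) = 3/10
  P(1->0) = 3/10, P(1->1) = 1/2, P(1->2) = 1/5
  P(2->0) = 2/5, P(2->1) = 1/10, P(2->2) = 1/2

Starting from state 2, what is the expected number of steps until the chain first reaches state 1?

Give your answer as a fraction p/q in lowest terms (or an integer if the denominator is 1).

Let h_i = expected steps to first reach 1 from state i.
Boundary: h_1 = 0.
First-step equations for the other states:
  h_0 = 1 + 1/10*h_0 + 3/5*h_1 + 3/10*h_2
  h_2 = 1 + 2/5*h_0 + 1/10*h_1 + 1/2*h_2

Substituting h_1 = 0 and rearranging gives the linear system (I - Q) h = 1:
  [9/10, -3/10] . (h_0, h_2) = 1
  [-2/5, 1/2] . (h_0, h_2) = 1

Solving yields:
  h_0 = 80/33
  h_2 = 130/33

Starting state is 2, so the expected hitting time is h_2 = 130/33.

Answer: 130/33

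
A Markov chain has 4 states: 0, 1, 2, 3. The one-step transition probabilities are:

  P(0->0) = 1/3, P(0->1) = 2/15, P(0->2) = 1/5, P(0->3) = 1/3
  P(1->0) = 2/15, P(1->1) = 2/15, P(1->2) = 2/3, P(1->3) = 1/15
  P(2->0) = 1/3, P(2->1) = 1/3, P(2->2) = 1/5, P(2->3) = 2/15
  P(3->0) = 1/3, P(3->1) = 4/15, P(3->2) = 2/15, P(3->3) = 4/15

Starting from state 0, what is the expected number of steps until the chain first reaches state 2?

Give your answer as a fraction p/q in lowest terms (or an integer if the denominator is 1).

Answer: 3720/971

Derivation:
Let h_i = expected steps to first reach 2 from state i.
Boundary: h_2 = 0.
First-step equations for the other states:
  h_0 = 1 + 1/3*h_0 + 2/15*h_1 + 1/5*h_2 + 1/3*h_3
  h_1 = 1 + 2/15*h_0 + 2/15*h_1 + 2/3*h_2 + 1/15*h_3
  h_3 = 1 + 1/3*h_0 + 4/15*h_1 + 2/15*h_2 + 4/15*h_3

Substituting h_2 = 0 and rearranging gives the linear system (I - Q) h = 1:
  [2/3, -2/15, -1/3] . (h_0, h_1, h_3) = 1
  [-2/15, 13/15, -1/15] . (h_0, h_1, h_3) = 1
  [-1/3, -4/15, 11/15] . (h_0, h_1, h_3) = 1

Solving yields:
  h_0 = 3720/971
  h_1 = 1980/971
  h_3 = 3735/971

Starting state is 0, so the expected hitting time is h_0 = 3720/971.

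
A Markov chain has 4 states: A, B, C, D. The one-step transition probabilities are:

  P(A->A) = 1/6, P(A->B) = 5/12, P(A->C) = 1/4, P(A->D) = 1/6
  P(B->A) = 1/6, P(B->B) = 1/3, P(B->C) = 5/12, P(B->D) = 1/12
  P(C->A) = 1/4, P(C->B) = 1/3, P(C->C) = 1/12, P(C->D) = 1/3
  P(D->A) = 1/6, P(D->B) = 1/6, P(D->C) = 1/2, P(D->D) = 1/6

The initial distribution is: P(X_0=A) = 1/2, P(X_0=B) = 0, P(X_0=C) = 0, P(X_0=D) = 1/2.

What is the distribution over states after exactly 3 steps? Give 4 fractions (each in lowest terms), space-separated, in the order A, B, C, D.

Answer: 41/216 1091/3456 355/1152 161/864

Derivation:
Propagating the distribution step by step (d_{t+1} = d_t * P):
d_0 = (A=1/2, B=0, C=0, D=1/2)
  d_1[A] = 1/2*1/6 + 0*1/6 + 0*1/4 + 1/2*1/6 = 1/6
  d_1[B] = 1/2*5/12 + 0*1/3 + 0*1/3 + 1/2*1/6 = 7/24
  d_1[C] = 1/2*1/4 + 0*5/12 + 0*1/12 + 1/2*1/2 = 3/8
  d_1[D] = 1/2*1/6 + 0*1/12 + 0*1/3 + 1/2*1/6 = 1/6
d_1 = (A=1/6, B=7/24, C=3/8, D=1/6)
  d_2[A] = 1/6*1/6 + 7/24*1/6 + 3/8*1/4 + 1/6*1/6 = 19/96
  d_2[B] = 1/6*5/12 + 7/24*1/3 + 3/8*1/3 + 1/6*1/6 = 23/72
  d_2[C] = 1/6*1/4 + 7/24*5/12 + 3/8*1/12 + 1/6*1/2 = 5/18
  d_2[D] = 1/6*1/6 + 7/24*1/12 + 3/8*1/3 + 1/6*1/6 = 59/288
d_2 = (A=19/96, B=23/72, C=5/18, D=59/288)
  d_3[A] = 19/96*1/6 + 23/72*1/6 + 5/18*1/4 + 59/288*1/6 = 41/216
  d_3[B] = 19/96*5/12 + 23/72*1/3 + 5/18*1/3 + 59/288*1/6 = 1091/3456
  d_3[C] = 19/96*1/4 + 23/72*5/12 + 5/18*1/12 + 59/288*1/2 = 355/1152
  d_3[D] = 19/96*1/6 + 23/72*1/12 + 5/18*1/3 + 59/288*1/6 = 161/864
d_3 = (A=41/216, B=1091/3456, C=355/1152, D=161/864)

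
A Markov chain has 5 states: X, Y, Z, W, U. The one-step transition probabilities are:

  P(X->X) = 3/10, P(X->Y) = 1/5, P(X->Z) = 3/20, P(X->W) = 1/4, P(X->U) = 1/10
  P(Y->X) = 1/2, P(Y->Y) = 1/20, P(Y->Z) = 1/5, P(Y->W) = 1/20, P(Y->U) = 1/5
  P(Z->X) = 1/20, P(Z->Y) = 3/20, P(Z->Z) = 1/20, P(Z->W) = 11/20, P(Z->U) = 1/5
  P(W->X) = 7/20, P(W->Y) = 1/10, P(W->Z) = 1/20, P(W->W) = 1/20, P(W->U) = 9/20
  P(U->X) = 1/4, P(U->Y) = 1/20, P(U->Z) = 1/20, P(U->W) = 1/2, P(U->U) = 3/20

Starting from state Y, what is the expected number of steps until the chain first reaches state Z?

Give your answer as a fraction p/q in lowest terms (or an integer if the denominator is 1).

Answer: 90980/10871

Derivation:
Let h_i = expected steps to first reach Z from state i.
Boundary: h_Z = 0.
First-step equations for the other states:
  h_X = 1 + 3/10*h_X + 1/5*h_Y + 3/20*h_Z + 1/4*h_W + 1/10*h_U
  h_Y = 1 + 1/2*h_X + 1/20*h_Y + 1/5*h_Z + 1/20*h_W + 1/5*h_U
  h_W = 1 + 7/20*h_X + 1/10*h_Y + 1/20*h_Z + 1/20*h_W + 9/20*h_U
  h_U = 1 + 1/4*h_X + 1/20*h_Y + 1/20*h_Z + 1/2*h_W + 3/20*h_U

Substituting h_Z = 0 and rearranging gives the linear system (I - Q) h = 1:
  [7/10, -1/5, -1/4, -1/10] . (h_X, h_Y, h_W, h_U) = 1
  [-1/2, 19/20, -1/20, -1/5] . (h_X, h_Y, h_W, h_U) = 1
  [-7/20, -1/10, 19/20, -9/20] . (h_X, h_Y, h_W, h_U) = 1
  [-1/4, -1/20, -1/2, 17/20] . (h_X, h_Y, h_W, h_U) = 1

Solving yields:
  h_X = 13730/1553
  h_Y = 90980/10871
  h_W = 108700/10871
  h_U = 110350/10871

Starting state is Y, so the expected hitting time is h_Y = 90980/10871.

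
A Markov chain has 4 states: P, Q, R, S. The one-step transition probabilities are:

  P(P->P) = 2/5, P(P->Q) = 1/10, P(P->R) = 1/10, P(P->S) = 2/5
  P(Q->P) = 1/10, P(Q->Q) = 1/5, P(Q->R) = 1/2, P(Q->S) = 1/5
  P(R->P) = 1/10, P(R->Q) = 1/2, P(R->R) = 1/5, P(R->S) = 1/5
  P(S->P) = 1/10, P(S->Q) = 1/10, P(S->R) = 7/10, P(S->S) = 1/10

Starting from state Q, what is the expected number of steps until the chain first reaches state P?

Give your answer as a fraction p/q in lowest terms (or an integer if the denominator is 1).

Let h_i = expected steps to first reach P from state i.
Boundary: h_P = 0.
First-step equations for the other states:
  h_Q = 1 + 1/10*h_P + 1/5*h_Q + 1/2*h_R + 1/5*h_S
  h_R = 1 + 1/10*h_P + 1/2*h_Q + 1/5*h_R + 1/5*h_S
  h_S = 1 + 1/10*h_P + 1/10*h_Q + 7/10*h_R + 1/10*h_S

Substituting h_P = 0 and rearranging gives the linear system (I - Q) h = 1:
  [4/5, -1/2, -1/5] . (h_Q, h_R, h_S) = 1
  [-1/2, 4/5, -1/5] . (h_Q, h_R, h_S) = 1
  [-1/10, -7/10, 9/10] . (h_Q, h_R, h_S) = 1

Solving yields:
  h_Q = 10
  h_R = 10
  h_S = 10

Starting state is Q, so the expected hitting time is h_Q = 10.

Answer: 10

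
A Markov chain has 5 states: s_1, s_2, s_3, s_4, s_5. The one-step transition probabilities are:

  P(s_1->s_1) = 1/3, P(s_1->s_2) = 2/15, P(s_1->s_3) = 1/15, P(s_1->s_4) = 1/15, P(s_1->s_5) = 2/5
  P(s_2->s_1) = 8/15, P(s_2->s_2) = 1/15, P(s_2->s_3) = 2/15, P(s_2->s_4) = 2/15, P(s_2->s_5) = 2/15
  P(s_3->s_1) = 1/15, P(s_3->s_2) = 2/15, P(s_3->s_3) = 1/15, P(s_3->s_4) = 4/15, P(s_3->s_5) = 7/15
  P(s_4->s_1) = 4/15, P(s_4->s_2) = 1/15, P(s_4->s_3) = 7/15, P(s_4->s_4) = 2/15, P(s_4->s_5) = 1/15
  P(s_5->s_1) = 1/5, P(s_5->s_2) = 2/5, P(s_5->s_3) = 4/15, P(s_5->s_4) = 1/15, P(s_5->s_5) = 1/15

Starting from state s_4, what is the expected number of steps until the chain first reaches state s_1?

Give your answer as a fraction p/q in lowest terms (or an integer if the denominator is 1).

Let h_i = expected steps to first reach s_1 from state i.
Boundary: h_s_1 = 0.
First-step equations for the other states:
  h_s_2 = 1 + 8/15*h_s_1 + 1/15*h_s_2 + 2/15*h_s_3 + 2/15*h_s_4 + 2/15*h_s_5
  h_s_3 = 1 + 1/15*h_s_1 + 2/15*h_s_2 + 1/15*h_s_3 + 4/15*h_s_4 + 7/15*h_s_5
  h_s_4 = 1 + 4/15*h_s_1 + 1/15*h_s_2 + 7/15*h_s_3 + 2/15*h_s_4 + 1/15*h_s_5
  h_s_5 = 1 + 1/5*h_s_1 + 2/5*h_s_2 + 4/15*h_s_3 + 1/15*h_s_4 + 1/15*h_s_5

Substituting h_s_1 = 0 and rearranging gives the linear system (I - Q) h = 1:
  [14/15, -2/15, -2/15, -2/15] . (h_s_2, h_s_3, h_s_4, h_s_5) = 1
  [-2/15, 14/15, -4/15, -7/15] . (h_s_2, h_s_3, h_s_4, h_s_5) = 1
  [-1/15, -7/15, 13/15, -1/15] . (h_s_2, h_s_3, h_s_4, h_s_5) = 1
  [-2/5, -4/15, -1/15, 14/15] . (h_s_2, h_s_3, h_s_4, h_s_5) = 1

Solving yields:
  h_s_2 = 17715/6116
  h_s_3 = 28445/6116
  h_s_4 = 12795/3058
  h_s_5 = 6025/1529

Starting state is s_4, so the expected hitting time is h_s_4 = 12795/3058.

Answer: 12795/3058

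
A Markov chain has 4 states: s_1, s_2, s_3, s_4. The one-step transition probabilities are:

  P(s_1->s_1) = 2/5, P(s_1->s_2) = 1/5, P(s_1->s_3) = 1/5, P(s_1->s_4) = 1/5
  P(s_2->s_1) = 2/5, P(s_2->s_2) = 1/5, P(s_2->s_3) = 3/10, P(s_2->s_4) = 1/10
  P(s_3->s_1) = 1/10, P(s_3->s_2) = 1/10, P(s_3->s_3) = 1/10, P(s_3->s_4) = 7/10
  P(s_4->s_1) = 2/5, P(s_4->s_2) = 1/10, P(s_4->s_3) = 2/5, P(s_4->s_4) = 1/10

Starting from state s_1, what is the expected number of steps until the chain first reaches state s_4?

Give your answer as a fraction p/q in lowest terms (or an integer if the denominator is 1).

Answer: 185/52

Derivation:
Let h_i = expected steps to first reach s_4 from state i.
Boundary: h_s_4 = 0.
First-step equations for the other states:
  h_s_1 = 1 + 2/5*h_s_1 + 1/5*h_s_2 + 1/5*h_s_3 + 1/5*h_s_4
  h_s_2 = 1 + 2/5*h_s_1 + 1/5*h_s_2 + 3/10*h_s_3 + 1/10*h_s_4
  h_s_3 = 1 + 1/10*h_s_1 + 1/10*h_s_2 + 1/10*h_s_3 + 7/10*h_s_4

Substituting h_s_4 = 0 and rearranging gives the linear system (I - Q) h = 1:
  [3/5, -1/5, -1/5] . (h_s_1, h_s_2, h_s_3) = 1
  [-2/5, 4/5, -3/10] . (h_s_1, h_s_2, h_s_3) = 1
  [-1/10, -1/10, 9/10] . (h_s_1, h_s_2, h_s_3) = 1

Solving yields:
  h_s_1 = 185/52
  h_s_2 = 15/4
  h_s_3 = 25/13

Starting state is s_1, so the expected hitting time is h_s_1 = 185/52.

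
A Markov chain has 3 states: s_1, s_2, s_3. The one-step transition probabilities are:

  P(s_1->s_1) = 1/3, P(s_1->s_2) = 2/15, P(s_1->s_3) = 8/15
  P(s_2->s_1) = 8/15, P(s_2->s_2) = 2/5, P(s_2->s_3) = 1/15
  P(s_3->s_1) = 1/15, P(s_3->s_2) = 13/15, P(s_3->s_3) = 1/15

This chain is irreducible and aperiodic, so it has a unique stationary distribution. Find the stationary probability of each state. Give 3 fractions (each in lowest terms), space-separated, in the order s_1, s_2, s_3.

Answer: 113/319 12/29 74/319

Derivation:
The stationary distribution satisfies pi = pi * P, i.e.:
  pi_s_1 = 1/3*pi_s_1 + 8/15*pi_s_2 + 1/15*pi_s_3
  pi_s_2 = 2/15*pi_s_1 + 2/5*pi_s_2 + 13/15*pi_s_3
  pi_s_3 = 8/15*pi_s_1 + 1/15*pi_s_2 + 1/15*pi_s_3
with normalization: pi_s_1 + pi_s_2 + pi_s_3 = 1.

Using the first 2 balance equations plus normalization, the linear system A*pi = b is:
  [-2/3, 8/15, 1/15] . pi = 0
  [2/15, -3/5, 13/15] . pi = 0
  [1, 1, 1] . pi = 1

Solving yields:
  pi_s_1 = 113/319
  pi_s_2 = 12/29
  pi_s_3 = 74/319

Verification (pi * P):
  113/319*1/3 + 12/29*8/15 + 74/319*1/15 = 113/319 = pi_s_1  (ok)
  113/319*2/15 + 12/29*2/5 + 74/319*13/15 = 12/29 = pi_s_2  (ok)
  113/319*8/15 + 12/29*1/15 + 74/319*1/15 = 74/319 = pi_s_3  (ok)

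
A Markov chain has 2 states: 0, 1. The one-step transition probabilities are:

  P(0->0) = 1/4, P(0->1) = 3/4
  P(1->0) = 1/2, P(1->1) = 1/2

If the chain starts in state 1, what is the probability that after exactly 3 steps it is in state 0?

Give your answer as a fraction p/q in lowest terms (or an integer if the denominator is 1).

Answer: 13/32

Derivation:
Computing P^3 by repeated multiplication:
P^1 =
  0: [1/4, 3/4]
  1: [1/2, 1/2]
P^2 =
  0: [7/16, 9/16]
  1: [3/8, 5/8]
P^3 =
  0: [25/64, 39/64]
  1: [13/32, 19/32]

(P^3)[1 -> 0] = 13/32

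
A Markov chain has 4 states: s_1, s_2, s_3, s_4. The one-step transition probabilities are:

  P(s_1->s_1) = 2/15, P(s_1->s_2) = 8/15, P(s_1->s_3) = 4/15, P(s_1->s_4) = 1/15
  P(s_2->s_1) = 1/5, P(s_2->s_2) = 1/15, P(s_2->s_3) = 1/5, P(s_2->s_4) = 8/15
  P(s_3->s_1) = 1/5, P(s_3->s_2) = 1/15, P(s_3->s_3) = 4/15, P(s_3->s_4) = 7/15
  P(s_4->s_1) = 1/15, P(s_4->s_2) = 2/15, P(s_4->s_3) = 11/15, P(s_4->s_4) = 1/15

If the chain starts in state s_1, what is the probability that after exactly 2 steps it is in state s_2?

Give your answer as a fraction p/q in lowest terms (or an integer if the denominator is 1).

Answer: 2/15

Derivation:
Computing P^2 by repeated multiplication:
P^1 =
  s_1: [2/15, 8/15, 4/15, 1/15]
  s_2: [1/5, 1/15, 1/5, 8/15]
  s_3: [1/5, 1/15, 4/15, 7/15]
  s_4: [1/15, 2/15, 11/15, 1/15]
P^2 =
  s_1: [41/225, 2/15, 59/225, 19/45]
  s_2: [26/225, 44/225, 23/45, 8/45]
  s_3: [28/225, 43/225, 12/25, 46/225]
  s_4: [14/75, 23/225, 13/45, 19/45]

(P^2)[s_1 -> s_2] = 2/15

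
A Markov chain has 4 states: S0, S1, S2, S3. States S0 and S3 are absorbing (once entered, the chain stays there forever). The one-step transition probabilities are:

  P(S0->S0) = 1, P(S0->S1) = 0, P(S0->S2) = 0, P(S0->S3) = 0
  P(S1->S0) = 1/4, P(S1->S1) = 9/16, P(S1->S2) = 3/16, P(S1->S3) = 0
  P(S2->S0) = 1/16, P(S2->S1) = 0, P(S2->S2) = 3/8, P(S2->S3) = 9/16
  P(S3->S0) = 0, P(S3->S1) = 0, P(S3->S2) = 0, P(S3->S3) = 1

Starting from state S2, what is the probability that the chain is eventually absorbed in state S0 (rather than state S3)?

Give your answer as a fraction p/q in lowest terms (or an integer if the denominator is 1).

Answer: 1/10

Derivation:
Let a_i = P(absorbed in S0 | start in state i).
Boundary conditions: a_S0 = 1, a_S3 = 0.
For each transient state i, a_i = sum_j P(i->j) * a_j:
  a_S1 = 1/4*a_S0 + 9/16*a_S1 + 3/16*a_S2 + 0*a_S3
  a_S2 = 1/16*a_S0 + 0*a_S1 + 3/8*a_S2 + 9/16*a_S3

Substituting a_S0 = 1 and a_S3 = 0, rearrange to (I - Q) a = r where r[i] = P(i -> S0):
  [7/16, -3/16] . (a_S1, a_S2) = 1/4
  [0, 5/8] . (a_S1, a_S2) = 1/16

Solving yields:
  a_S1 = 43/70
  a_S2 = 1/10

Starting state is S2, so the absorption probability is a_S2 = 1/10.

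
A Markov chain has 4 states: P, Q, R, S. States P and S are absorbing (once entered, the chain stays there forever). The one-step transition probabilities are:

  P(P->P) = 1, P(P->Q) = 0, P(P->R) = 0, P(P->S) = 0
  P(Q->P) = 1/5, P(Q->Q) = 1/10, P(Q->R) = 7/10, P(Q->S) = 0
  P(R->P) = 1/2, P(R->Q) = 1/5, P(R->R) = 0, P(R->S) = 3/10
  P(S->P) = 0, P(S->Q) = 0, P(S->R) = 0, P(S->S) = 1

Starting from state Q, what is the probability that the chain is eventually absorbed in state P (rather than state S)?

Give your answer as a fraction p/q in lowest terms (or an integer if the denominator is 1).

Answer: 55/76

Derivation:
Let a_i = P(absorbed in P | start in state i).
Boundary conditions: a_P = 1, a_S = 0.
For each transient state i, a_i = sum_j P(i->j) * a_j:
  a_Q = 1/5*a_P + 1/10*a_Q + 7/10*a_R + 0*a_S
  a_R = 1/2*a_P + 1/5*a_Q + 0*a_R + 3/10*a_S

Substituting a_P = 1 and a_S = 0, rearrange to (I - Q) a = r where r[i] = P(i -> P):
  [9/10, -7/10] . (a_Q, a_R) = 1/5
  [-1/5, 1] . (a_Q, a_R) = 1/2

Solving yields:
  a_Q = 55/76
  a_R = 49/76

Starting state is Q, so the absorption probability is a_Q = 55/76.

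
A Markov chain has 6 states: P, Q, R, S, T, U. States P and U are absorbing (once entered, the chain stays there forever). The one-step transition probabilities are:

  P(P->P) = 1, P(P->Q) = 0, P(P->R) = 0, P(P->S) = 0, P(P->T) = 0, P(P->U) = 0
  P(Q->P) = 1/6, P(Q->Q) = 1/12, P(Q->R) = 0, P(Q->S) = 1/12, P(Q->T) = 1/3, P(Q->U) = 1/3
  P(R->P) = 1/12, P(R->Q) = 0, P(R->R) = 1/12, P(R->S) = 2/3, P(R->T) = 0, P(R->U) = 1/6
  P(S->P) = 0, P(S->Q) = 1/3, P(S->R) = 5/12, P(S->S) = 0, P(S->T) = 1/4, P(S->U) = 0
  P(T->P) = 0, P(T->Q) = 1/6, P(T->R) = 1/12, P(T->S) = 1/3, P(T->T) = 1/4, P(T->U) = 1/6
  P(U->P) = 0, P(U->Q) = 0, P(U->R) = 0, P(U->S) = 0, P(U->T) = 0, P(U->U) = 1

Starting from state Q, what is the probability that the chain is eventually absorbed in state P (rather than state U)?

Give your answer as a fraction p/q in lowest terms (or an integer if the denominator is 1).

Answer: 760/2681

Derivation:
Let a_i = P(absorbed in P | start in state i).
Boundary conditions: a_P = 1, a_U = 0.
For each transient state i, a_i = sum_j P(i->j) * a_j:
  a_Q = 1/6*a_P + 1/12*a_Q + 0*a_R + 1/12*a_S + 1/3*a_T + 1/3*a_U
  a_R = 1/12*a_P + 0*a_Q + 1/12*a_R + 2/3*a_S + 0*a_T + 1/6*a_U
  a_S = 0*a_P + 1/3*a_Q + 5/12*a_R + 0*a_S + 1/4*a_T + 0*a_U
  a_T = 0*a_P + 1/6*a_Q + 1/12*a_R + 1/3*a_S + 1/4*a_T + 1/6*a_U

Substituting a_P = 1 and a_U = 0, rearrange to (I - Q) a = r where r[i] = P(i -> P):
  [11/12, 0, -1/12, -1/3] . (a_Q, a_R, a_S, a_T) = 1/6
  [0, 11/12, -2/3, 0] . (a_Q, a_R, a_S, a_T) = 1/12
  [-1/3, -5/12, 1, -1/4] . (a_Q, a_R, a_S, a_T) = 0
  [-1/6, -1/12, -1/3, 3/4] . (a_Q, a_R, a_S, a_T) = 0

Solving yields:
  a_Q = 760/2681
  a_R = 109/383
  a_S = 102/383
  a_T = 571/2681

Starting state is Q, so the absorption probability is a_Q = 760/2681.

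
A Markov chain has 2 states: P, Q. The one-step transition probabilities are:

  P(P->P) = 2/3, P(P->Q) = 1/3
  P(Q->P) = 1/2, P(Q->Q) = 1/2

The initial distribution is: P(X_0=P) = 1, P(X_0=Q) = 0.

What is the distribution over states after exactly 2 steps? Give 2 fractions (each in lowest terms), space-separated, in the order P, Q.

Answer: 11/18 7/18

Derivation:
Propagating the distribution step by step (d_{t+1} = d_t * P):
d_0 = (P=1, Q=0)
  d_1[P] = 1*2/3 + 0*1/2 = 2/3
  d_1[Q] = 1*1/3 + 0*1/2 = 1/3
d_1 = (P=2/3, Q=1/3)
  d_2[P] = 2/3*2/3 + 1/3*1/2 = 11/18
  d_2[Q] = 2/3*1/3 + 1/3*1/2 = 7/18
d_2 = (P=11/18, Q=7/18)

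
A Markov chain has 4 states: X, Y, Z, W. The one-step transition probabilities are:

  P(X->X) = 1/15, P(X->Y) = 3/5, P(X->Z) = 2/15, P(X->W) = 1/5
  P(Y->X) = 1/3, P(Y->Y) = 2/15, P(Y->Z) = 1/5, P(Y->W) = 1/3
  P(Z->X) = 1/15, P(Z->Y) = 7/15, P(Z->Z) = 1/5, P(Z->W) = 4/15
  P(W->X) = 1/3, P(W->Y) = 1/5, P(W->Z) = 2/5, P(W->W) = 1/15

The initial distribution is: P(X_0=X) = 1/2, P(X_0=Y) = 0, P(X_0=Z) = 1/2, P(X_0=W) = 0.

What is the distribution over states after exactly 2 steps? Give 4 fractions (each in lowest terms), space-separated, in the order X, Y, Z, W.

Answer: 61/225 53/225 109/450 113/450

Derivation:
Propagating the distribution step by step (d_{t+1} = d_t * P):
d_0 = (X=1/2, Y=0, Z=1/2, W=0)
  d_1[X] = 1/2*1/15 + 0*1/3 + 1/2*1/15 + 0*1/3 = 1/15
  d_1[Y] = 1/2*3/5 + 0*2/15 + 1/2*7/15 + 0*1/5 = 8/15
  d_1[Z] = 1/2*2/15 + 0*1/5 + 1/2*1/5 + 0*2/5 = 1/6
  d_1[W] = 1/2*1/5 + 0*1/3 + 1/2*4/15 + 0*1/15 = 7/30
d_1 = (X=1/15, Y=8/15, Z=1/6, W=7/30)
  d_2[X] = 1/15*1/15 + 8/15*1/3 + 1/6*1/15 + 7/30*1/3 = 61/225
  d_2[Y] = 1/15*3/5 + 8/15*2/15 + 1/6*7/15 + 7/30*1/5 = 53/225
  d_2[Z] = 1/15*2/15 + 8/15*1/5 + 1/6*1/5 + 7/30*2/5 = 109/450
  d_2[W] = 1/15*1/5 + 8/15*1/3 + 1/6*4/15 + 7/30*1/15 = 113/450
d_2 = (X=61/225, Y=53/225, Z=109/450, W=113/450)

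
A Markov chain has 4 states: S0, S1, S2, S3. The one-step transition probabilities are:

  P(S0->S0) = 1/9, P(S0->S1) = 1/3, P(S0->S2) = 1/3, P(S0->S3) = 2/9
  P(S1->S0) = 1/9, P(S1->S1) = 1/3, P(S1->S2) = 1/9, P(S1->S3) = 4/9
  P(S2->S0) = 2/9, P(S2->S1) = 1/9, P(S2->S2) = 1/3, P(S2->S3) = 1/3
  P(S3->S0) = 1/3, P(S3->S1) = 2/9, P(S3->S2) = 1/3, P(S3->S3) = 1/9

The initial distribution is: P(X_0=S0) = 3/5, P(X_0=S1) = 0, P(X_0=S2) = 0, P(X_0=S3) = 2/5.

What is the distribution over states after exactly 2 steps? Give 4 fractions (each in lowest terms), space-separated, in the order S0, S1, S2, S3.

Answer: 76/405 97/405 109/405 41/135

Derivation:
Propagating the distribution step by step (d_{t+1} = d_t * P):
d_0 = (S0=3/5, S1=0, S2=0, S3=2/5)
  d_1[S0] = 3/5*1/9 + 0*1/9 + 0*2/9 + 2/5*1/3 = 1/5
  d_1[S1] = 3/5*1/3 + 0*1/3 + 0*1/9 + 2/5*2/9 = 13/45
  d_1[S2] = 3/5*1/3 + 0*1/9 + 0*1/3 + 2/5*1/3 = 1/3
  d_1[S3] = 3/5*2/9 + 0*4/9 + 0*1/3 + 2/5*1/9 = 8/45
d_1 = (S0=1/5, S1=13/45, S2=1/3, S3=8/45)
  d_2[S0] = 1/5*1/9 + 13/45*1/9 + 1/3*2/9 + 8/45*1/3 = 76/405
  d_2[S1] = 1/5*1/3 + 13/45*1/3 + 1/3*1/9 + 8/45*2/9 = 97/405
  d_2[S2] = 1/5*1/3 + 13/45*1/9 + 1/3*1/3 + 8/45*1/3 = 109/405
  d_2[S3] = 1/5*2/9 + 13/45*4/9 + 1/3*1/3 + 8/45*1/9 = 41/135
d_2 = (S0=76/405, S1=97/405, S2=109/405, S3=41/135)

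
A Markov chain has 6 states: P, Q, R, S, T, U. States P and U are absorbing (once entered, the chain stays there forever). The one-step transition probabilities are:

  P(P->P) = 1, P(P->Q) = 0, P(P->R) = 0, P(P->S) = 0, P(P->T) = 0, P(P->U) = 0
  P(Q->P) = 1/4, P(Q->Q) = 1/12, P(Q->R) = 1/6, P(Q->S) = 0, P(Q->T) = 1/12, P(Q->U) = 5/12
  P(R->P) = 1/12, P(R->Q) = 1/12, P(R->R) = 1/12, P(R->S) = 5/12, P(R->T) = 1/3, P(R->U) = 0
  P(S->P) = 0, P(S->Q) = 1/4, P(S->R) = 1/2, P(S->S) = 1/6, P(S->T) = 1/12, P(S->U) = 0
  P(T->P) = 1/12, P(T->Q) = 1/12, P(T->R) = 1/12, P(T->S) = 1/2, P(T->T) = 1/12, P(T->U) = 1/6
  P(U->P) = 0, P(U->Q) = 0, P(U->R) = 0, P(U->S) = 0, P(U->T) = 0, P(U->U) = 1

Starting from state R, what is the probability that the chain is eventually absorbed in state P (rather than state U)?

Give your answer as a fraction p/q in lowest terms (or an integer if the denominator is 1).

Let a_i = P(absorbed in P | start in state i).
Boundary conditions: a_P = 1, a_U = 0.
For each transient state i, a_i = sum_j P(i->j) * a_j:
  a_Q = 1/4*a_P + 1/12*a_Q + 1/6*a_R + 0*a_S + 1/12*a_T + 5/12*a_U
  a_R = 1/12*a_P + 1/12*a_Q + 1/12*a_R + 5/12*a_S + 1/3*a_T + 0*a_U
  a_S = 0*a_P + 1/4*a_Q + 1/2*a_R + 1/6*a_S + 1/12*a_T + 0*a_U
  a_T = 1/12*a_P + 1/12*a_Q + 1/12*a_R + 1/2*a_S + 1/12*a_T + 1/6*a_U

Substituting a_P = 1 and a_U = 0, rearrange to (I - Q) a = r where r[i] = P(i -> P):
  [11/12, -1/6, 0, -1/12] . (a_Q, a_R, a_S, a_T) = 1/4
  [-1/12, 11/12, -5/12, -1/3] . (a_Q, a_R, a_S, a_T) = 1/12
  [-1/4, -1/2, 5/6, -1/12] . (a_Q, a_R, a_S, a_T) = 0
  [-1/12, -1/12, -1/2, 11/12] . (a_Q, a_R, a_S, a_T) = 1/12

Solving yields:
  a_Q = 209/524
  a_R = 127/262
  a_S = 237/524
  a_T = 219/524

Starting state is R, so the absorption probability is a_R = 127/262.

Answer: 127/262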